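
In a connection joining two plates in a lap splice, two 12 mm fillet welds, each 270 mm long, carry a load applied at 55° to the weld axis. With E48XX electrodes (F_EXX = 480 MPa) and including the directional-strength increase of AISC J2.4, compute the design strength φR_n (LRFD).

φR_n ≈ 1360 kN

t_e = 0.707 × 12 = 8.484 mm; A_we = 8.484 × 540 = 4581 mm².
Directional factor: 1.0 + 0.5 sin^1.5(55°) = 1.371.
F_nw = 0.6 × 480 × 1.371 = 394.8 MPa.
φR_n = 0.75 × 394.8 × 4581 × 10⁻³ = 1356 kN.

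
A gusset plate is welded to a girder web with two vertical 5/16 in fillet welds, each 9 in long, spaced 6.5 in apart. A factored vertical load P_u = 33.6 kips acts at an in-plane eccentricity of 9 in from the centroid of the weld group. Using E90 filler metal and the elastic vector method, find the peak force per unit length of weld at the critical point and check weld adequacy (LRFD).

E90XX → F_EXX = 90 ksi.
Total weld length L_w = 18 in. Treat welds as unit-width lines.
Polar moment about centroid: J = 2[d³/12 + d(b/2)²] = 2[9³/12 + 9×3.25²] = 311.6 in³.
Direct shear f_v = P/L_w = 33.6 / 18 = 1.867 kip/in (vertical).
Torsion M = P·e = 33.6 × 9 = 302.4 kip·in.
Critical point at (x, y) = (3.25, 4.5) from centroid. f_tx = M·y/J = 4.367 kip/in; f_ty = M·x/J = 3.154 kip/in.
Resultant f_max = √[f_tx² + (f_v + f_ty)²] = √[4.367² + (1.867 + 3.154)²] = 6.654 kip/in.
Capacity per unit length: φr_n = 0.75 × 0.6 × 90 × (0.707 × 0.3125) = 8.948 kip/in.
6.654 ≤ 8.948 → adequate.

f_max ≈ 6.65 kip/in; adequate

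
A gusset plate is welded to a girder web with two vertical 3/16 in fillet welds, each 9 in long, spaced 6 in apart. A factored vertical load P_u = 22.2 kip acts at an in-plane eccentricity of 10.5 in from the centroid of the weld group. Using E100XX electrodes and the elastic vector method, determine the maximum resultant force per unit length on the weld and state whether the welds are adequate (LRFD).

E100XX → F_EXX = 100 ksi.
Total weld length L_w = 18 in. Treat welds as unit-width lines.
Polar moment about centroid: J = 2[d³/12 + d(b/2)²] = 2[9³/12 + 9×3²] = 283.5 in³.
Direct shear f_v = P/L_w = 22.2 / 18 = 1.233 kip/in (vertical).
Torsion M = P·e = 22.2 × 10.5 = 233.1 kip·in.
Critical point at (x, y) = (3, 4.5) from centroid. f_tx = M·y/J = 3.7 kip/in; f_ty = M·x/J = 2.467 kip/in.
Resultant f_max = √[f_tx² + (f_v + f_ty)²] = √[3.7² + (1.233 + 2.467)²] = 5.233 kip/in.
Capacity per unit length: φr_n = 0.75 × 0.6 × 100 × (0.707 × 0.1875) = 5.965 kip/in.
5.233 ≤ 5.965 → adequate.

f_max ≈ 5.23 kip/in; adequate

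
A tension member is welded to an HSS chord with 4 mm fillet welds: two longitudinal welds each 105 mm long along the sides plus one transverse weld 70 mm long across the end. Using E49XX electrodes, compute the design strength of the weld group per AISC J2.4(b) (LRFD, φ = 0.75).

φR_n ≈ 177 kN

E49XX → F_EXX = 490 MPa.
t_e = 0.707 × 4 = 2.828 mm.
R_nwl = 0.6 × 490 × 2.828 × 210 × 10⁻³ = 174.6 kN (longitudinal, 2 welds).
R_nwt = 0.6 × 490 × 2.828 × 70 × 10⁻³ = 58.2 kN (transverse, base value).
(i) R_nwl + R_nwt = 232.8 kN; (ii) 0.85 R_nwl + 1.5 R_nwt = 235.7 kN.
R_n = max = 235.7 kN [governs: (ii)]; φR_n = 176.8 kN.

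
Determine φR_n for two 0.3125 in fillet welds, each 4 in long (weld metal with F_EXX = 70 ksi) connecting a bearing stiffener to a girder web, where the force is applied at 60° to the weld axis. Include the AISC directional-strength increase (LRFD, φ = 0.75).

t_e = 0.707 × 0.3125 = 0.2209 in; A_we = 0.2209 × 8 = 1.767 in².
Directional factor: 1.0 + 0.5 sin^1.5(60°) = 1.403.
F_nw = 0.6 × 70 × 1.403 = 58.92 ksi.
φR_n = 0.75 × 58.92 × 1.767 = 78.11 kips.

φR_n ≈ 78.1 kips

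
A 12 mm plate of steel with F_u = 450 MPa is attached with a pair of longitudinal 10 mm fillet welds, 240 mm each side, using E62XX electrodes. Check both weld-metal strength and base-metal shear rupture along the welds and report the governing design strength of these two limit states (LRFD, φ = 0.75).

E62XX → F_EXX = 620 MPa.
t_e = 0.707 × 10 = 7.07 mm; L = 480 mm.
Weld metal: φR_n = 0.75 × 0.6 × 620 × 7.07 × 480 × 10⁻³ = 946.8 kN.
Base metal (shear rupture): φR_n = 0.75 × 0.6 × 450 × 12 × 480 × 10⁻³ = 1166 kN.
Governing: weld metal.

φR_n ≈ 947 kN (weld metal governs)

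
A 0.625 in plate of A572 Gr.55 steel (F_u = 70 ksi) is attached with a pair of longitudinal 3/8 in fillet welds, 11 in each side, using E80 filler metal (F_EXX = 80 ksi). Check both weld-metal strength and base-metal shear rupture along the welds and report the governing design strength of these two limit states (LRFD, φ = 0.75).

φR_n ≈ 210 kip (weld metal governs)

t_e = 0.707 × 0.375 = 0.2651 in; L = 22 in.
Weld metal: φR_n = 0.75 × 0.6 × 80 × 0.2651 × 22 = 210 kip.
Base metal (shear rupture): φR_n = 0.75 × 0.6 × 70 × 0.625 × 22 = 433.1 kip.
Governing: weld metal.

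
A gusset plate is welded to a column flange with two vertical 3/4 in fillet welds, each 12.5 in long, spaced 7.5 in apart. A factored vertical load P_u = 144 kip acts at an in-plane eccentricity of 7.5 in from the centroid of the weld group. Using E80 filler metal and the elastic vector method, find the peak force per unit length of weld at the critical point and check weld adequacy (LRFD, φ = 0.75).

E80XX → F_EXX = 80 ksi.
Total weld length L_w = 25 in. Treat welds as unit-width lines.
Polar moment about centroid: J = 2[d³/12 + d(b/2)²] = 2[12.5³/12 + 12.5×3.75²] = 677.1 in³.
Direct shear f_v = P/L_w = 144 / 25 = 5.76 kip/in (vertical).
Torsion M = P·e = 144 × 7.5 = 1080 kip·in.
Critical point at (x, y) = (3.75, 6.25) from centroid. f_tx = M·y/J = 9.969 kip/in; f_ty = M·x/J = 5.982 kip/in.
Resultant f_max = √[f_tx² + (f_v + f_ty)²] = √[9.969² + (5.76 + 5.982)²] = 15.4 kip/in.
Capacity per unit length: φr_n = 0.75 × 0.6 × 80 × (0.707 × 0.75) = 19.09 kip/in.
15.4 ≤ 19.09 → adequate.

f_max ≈ 15.4 kip/in; adequate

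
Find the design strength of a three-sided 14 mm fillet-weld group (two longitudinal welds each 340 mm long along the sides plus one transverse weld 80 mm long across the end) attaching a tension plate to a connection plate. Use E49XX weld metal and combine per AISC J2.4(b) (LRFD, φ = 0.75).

φR_n ≈ 1660 kN

E49XX → F_EXX = 490 MPa.
t_e = 0.707 × 14 = 9.898 mm.
R_nwl = 0.6 × 490 × 9.898 × 680 × 10⁻³ = 1979 kN (longitudinal, 2 welds).
R_nwt = 0.6 × 490 × 9.898 × 80 × 10⁻³ = 232.8 kN (transverse, base value).
(i) R_nwl + R_nwt = 2212 kN; (ii) 0.85 R_nwl + 1.5 R_nwt = 2031 kN.
R_n = max = 2212 kN [governs: (i)]; φR_n = 1659 kN.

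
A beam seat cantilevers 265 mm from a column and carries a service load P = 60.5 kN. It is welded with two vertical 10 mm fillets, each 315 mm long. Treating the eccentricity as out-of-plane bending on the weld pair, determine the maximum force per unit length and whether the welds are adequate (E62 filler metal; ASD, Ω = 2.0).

f_max ≈ 494 N/mm; adequate

E62XX → F_EXX = 620 MPa.
L_w = 2 × 315 = 630 mm; section modulus (unit throat) S = 2 × L²/6 = 33080 mm².
Direct shear f_v = P/L_w = 60.5×10³/630 = 96.03 N/mm.
Moment M = P × e = 60.5×10³ × 265 = 16032000 N·mm; bending f_b = M/S = 484.7 N/mm.
f_max = √(f_v² + f_b²) = √(96.03² + 484.7²) = 494.2 N/mm.
r_n/Ω = (1/2.0) × 0.6 × 620 × (0.707 × 10) = 1315 N/mm → adequate.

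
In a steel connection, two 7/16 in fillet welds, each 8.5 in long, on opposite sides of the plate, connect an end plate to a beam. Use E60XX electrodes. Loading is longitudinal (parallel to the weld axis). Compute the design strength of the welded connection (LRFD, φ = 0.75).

φR_n ≈ 142 kip

E60XX → F_EXX = 60 ksi.
Effective throat t_e = 0.707 × 0.4375 = 0.3093 in.
Total length L = 17 in; A_we = 0.3093 × 17 = 5.258 in².
F_nw = 0.6 F_EXX = 0.6 × 60 = 36 ksi.
φR_n = 0.75 × 36 × 5.258 = 142 kip.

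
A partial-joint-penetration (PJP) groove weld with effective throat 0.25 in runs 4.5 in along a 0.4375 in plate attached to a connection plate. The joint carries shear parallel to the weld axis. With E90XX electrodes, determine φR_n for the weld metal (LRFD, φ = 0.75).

φR_n ≈ 45.6 kips

E90XX → F_EXX = 90 ksi.
Effective throat (given) t_e = 0.25 in.
A_we = 0.25 × 4.5 = 1.125 in².
F_nw = 0.6 F_EXX = 54 ksi.
φR_n = 0.75 × 54 × 1.125 = 45.56 kips.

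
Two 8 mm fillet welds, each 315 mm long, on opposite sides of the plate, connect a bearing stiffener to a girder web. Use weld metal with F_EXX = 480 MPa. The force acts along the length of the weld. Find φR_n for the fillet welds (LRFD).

Effective throat t_e = 0.707 × 8 = 5.656 mm.
Total length L = 630 mm; A_we = 5.656 × 630 = 3563 mm².
F_nw = 0.6 F_EXX = 0.6 × 480 = 288 MPa.
φR_n = 0.75 × 288 × 3563 × 10⁻³ = 769.7 kN.

φR_n ≈ 770 kN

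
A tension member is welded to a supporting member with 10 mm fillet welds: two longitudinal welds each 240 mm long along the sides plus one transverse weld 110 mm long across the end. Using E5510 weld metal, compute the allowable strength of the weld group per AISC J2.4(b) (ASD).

R_n/Ω ≈ 688 kN

E55XX → F_EXX = 550 MPa.
t_e = 0.707 × 10 = 7.07 mm.
R_nwl = 0.6 × 550 × 7.07 × 480 × 10⁻³ = 1120 kN (longitudinal, 2 welds).
R_nwt = 0.6 × 550 × 7.07 × 110 × 10⁻³ = 256.6 kN (transverse, base value).
(i) R_nwl + R_nwt = 1377 kN; (ii) 0.85 R_nwl + 1.5 R_nwt = 1337 kN.
R_n = max = 1377 kN [governs: (i)]; R_n/Ω = 688.3 kN.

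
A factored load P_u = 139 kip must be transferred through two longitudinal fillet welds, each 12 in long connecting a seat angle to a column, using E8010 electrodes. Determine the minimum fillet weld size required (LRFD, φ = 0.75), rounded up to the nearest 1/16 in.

E80XX → F_EXX = 80 ksi.
Total weld length L = 24 in.
Required throat t_e = P_u / (φ × 0.6 F_EXX × L) = 139 / (0.75 × 0.6 × 80 × 24) = 0.1609 in.
Required leg w = t_e / 0.707 = 0.2276 in → use 1/4 in.

w = 1/4 in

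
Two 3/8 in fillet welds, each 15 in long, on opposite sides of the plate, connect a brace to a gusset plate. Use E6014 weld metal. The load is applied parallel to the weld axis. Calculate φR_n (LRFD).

φR_n ≈ 215 kip

E60XX → F_EXX = 60 ksi.
Effective throat t_e = 0.707 × 0.375 = 0.2651 in.
Total length L = 30 in; A_we = 0.2651 × 30 = 7.954 in².
F_nw = 0.6 F_EXX = 0.6 × 60 = 36 ksi.
φR_n = 0.75 × 36 × 7.954 = 214.8 kip.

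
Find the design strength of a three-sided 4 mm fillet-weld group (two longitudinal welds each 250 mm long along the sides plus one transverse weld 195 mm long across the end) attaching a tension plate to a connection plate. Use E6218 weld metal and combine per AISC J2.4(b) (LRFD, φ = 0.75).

φR_n ≈ 566 kN

E62XX → F_EXX = 620 MPa.
t_e = 0.707 × 4 = 2.828 mm.
R_nwl = 0.6 × 620 × 2.828 × 500 × 10⁻³ = 526 kN (longitudinal, 2 welds).
R_nwt = 0.6 × 620 × 2.828 × 195 × 10⁻³ = 205.1 kN (transverse, base value).
(i) R_nwl + R_nwt = 731.2 kN; (ii) 0.85 R_nwl + 1.5 R_nwt = 754.8 kN.
R_n = max = 754.8 kN [governs: (ii)]; φR_n = 566.1 kN.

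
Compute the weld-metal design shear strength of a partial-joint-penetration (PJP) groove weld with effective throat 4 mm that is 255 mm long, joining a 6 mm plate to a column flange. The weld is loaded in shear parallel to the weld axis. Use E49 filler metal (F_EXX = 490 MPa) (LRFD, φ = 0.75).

φR_n ≈ 225 kN

Effective throat (given) t_e = 4 mm.
A_we = 4 × 255 = 1020 mm².
F_nw = 0.6 F_EXX = 294 MPa.
φR_n = 0.75 × 294 × 1020 × 10⁻³ = 224.9 kN.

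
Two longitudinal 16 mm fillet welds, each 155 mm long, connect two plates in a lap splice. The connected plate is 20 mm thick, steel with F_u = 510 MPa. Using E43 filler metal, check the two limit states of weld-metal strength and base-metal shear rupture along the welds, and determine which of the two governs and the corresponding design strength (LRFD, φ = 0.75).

E43XX → F_EXX = 430 MPa.
t_e = 0.707 × 16 = 11.31 mm; L = 310 mm.
Weld metal: φR_n = 0.75 × 0.6 × 430 × 11.31 × 310 × 10⁻³ = 678.6 kN.
Base metal (shear rupture): φR_n = 0.75 × 0.6 × 510 × 20 × 310 × 10⁻³ = 1423 kN.
Governing: weld metal.

φR_n ≈ 679 kN (weld metal governs)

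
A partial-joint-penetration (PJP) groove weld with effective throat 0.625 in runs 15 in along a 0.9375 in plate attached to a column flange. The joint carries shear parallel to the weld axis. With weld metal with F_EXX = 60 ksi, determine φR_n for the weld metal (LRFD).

φR_n ≈ 253 kip

Effective throat (given) t_e = 0.625 in.
A_we = 0.625 × 15 = 9.375 in².
F_nw = 0.6 F_EXX = 36 ksi.
φR_n = 0.75 × 36 × 9.375 = 253.1 kip.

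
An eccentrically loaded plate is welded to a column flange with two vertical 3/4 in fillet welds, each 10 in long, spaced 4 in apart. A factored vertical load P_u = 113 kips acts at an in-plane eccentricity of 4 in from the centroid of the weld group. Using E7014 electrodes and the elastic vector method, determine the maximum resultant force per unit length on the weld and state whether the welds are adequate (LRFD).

f_max ≈ 13.1 kip/in; adequate

E70XX → F_EXX = 70 ksi.
Total weld length L_w = 20 in. Treat welds as unit-width lines.
Polar moment about centroid: J = 2[d³/12 + d(b/2)²] = 2[10³/12 + 10×2²] = 246.7 in³.
Direct shear f_v = P/L_w = 113 / 20 = 5.65 kip/in (vertical).
Torsion M = P·e = 113 × 4 = 452 kip·in.
Critical point at (x, y) = (2, 5) from centroid. f_tx = M·y/J = 9.162 kip/in; f_ty = M·x/J = 3.665 kip/in.
Resultant f_max = √[f_tx² + (f_v + f_ty)²] = √[9.162² + (5.65 + 3.665)²] = 13.07 kip/in.
Capacity per unit length: φr_n = 0.75 × 0.6 × 70 × (0.707 × 0.75) = 16.7 kip/in.
13.07 ≤ 16.7 → adequate.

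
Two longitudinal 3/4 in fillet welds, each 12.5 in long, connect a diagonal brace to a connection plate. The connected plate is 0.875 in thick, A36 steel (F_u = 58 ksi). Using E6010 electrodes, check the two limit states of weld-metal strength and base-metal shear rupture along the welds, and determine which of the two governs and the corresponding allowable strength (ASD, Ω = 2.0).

E60XX → F_EXX = 60 ksi.
t_e = 0.707 × 0.75 = 0.5302 in; L = 25 in.
Weld metal: R_n/Ω = (1/2.0) × 0.6 × 60 × 0.5302 × 25 = 238.6 kips.
Base metal (shear rupture): R_n/Ω = (1/2.0) × 0.6 × 58 × 0.875 × 25 = 380.6 kips.
Governing: weld metal.

R_n/Ω ≈ 239 kips (weld metal governs)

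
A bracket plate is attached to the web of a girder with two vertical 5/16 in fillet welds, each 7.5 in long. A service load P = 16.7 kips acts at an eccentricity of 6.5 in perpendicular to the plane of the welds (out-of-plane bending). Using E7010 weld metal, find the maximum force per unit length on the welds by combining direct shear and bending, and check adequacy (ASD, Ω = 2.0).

f_max ≈ 5.9 kip/in; NOT adequate

E70XX → F_EXX = 70 ksi.
L_w = 2 × 7.5 = 15 in; section modulus (unit throat) S = 2 × L²/6 = 18.75 in².
Direct shear f_v = P/L_w = 16.7/15 = 1.113 kip/in.
Moment M = P × e = 16.7 × 6.5 = 108.55 kip·in; bending f_b = M/S = 5.789 kip/in.
f_max = √(f_v² + f_b²) = √(1.113² + 5.789²) = 5.895 kip/in.
r_n/Ω = (1/2.0) × 0.6 × 70 × (0.707 × 0.3125) = 4.64 kip/in → NOT adequate.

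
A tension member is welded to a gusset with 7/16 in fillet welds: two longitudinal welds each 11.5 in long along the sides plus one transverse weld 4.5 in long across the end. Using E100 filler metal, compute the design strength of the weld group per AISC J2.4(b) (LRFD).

E100XX → F_EXX = 100 ksi.
t_e = 0.707 × 0.4375 = 0.3093 in.
R_nwl = 0.6 × 100 × 0.3093 × 23 = 426.9 kips (longitudinal, 2 welds).
R_nwt = 0.6 × 100 × 0.3093 × 4.5 = 83.51 kips (transverse, base value).
(i) R_nwl + R_nwt = 510.4 kips; (ii) 0.85 R_nwl + 1.5 R_nwt = 488.1 kips.
R_n = max = 510.4 kips [governs: (i)]; φR_n = 382.8 kips.

φR_n ≈ 383 kips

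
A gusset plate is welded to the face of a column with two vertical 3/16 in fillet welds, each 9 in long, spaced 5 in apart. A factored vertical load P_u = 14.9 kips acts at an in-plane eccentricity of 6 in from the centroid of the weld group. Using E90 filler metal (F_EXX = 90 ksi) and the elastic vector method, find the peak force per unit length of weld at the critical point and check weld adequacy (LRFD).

Total weld length L_w = 18 in. Treat welds as unit-width lines.
Polar moment about centroid: J = 2[d³/12 + d(b/2)²] = 2[9³/12 + 9×2.5²] = 234 in³.
Direct shear f_v = P/L_w = 14.9 / 18 = 0.8278 kip/in (vertical).
Torsion M = P·e = 14.9 × 6 = 89.4 kip·in.
Critical point at (x, y) = (2.5, 4.5) from centroid. f_tx = M·y/J = 1.719 kip/in; f_ty = M·x/J = 0.9551 kip/in.
Resultant f_max = √[f_tx² + (f_v + f_ty)²] = √[1.719² + (0.8278 + 0.9551)²] = 2.477 kip/in.
Capacity per unit length: φr_n = 0.75 × 0.6 × 90 × (0.707 × 0.1875) = 5.369 kip/in.
2.477 ≤ 5.369 → adequate.

f_max ≈ 2.48 kip/in; adequate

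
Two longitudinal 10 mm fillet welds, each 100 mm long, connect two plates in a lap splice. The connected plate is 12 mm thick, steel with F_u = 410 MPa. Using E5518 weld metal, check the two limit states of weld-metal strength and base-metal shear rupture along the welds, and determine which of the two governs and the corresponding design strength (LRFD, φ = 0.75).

φR_n ≈ 350 kN (weld metal governs)

E55XX → F_EXX = 550 MPa.
t_e = 0.707 × 10 = 7.07 mm; L = 200 mm.
Weld metal: φR_n = 0.75 × 0.6 × 550 × 7.07 × 200 × 10⁻³ = 350 kN.
Base metal (shear rupture): φR_n = 0.75 × 0.6 × 410 × 12 × 200 × 10⁻³ = 442.8 kN.
Governing: weld metal.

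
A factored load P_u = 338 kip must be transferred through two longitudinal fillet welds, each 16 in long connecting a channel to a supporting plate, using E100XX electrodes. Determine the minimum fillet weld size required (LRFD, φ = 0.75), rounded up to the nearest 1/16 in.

w = 3/8 in

E100XX → F_EXX = 100 ksi.
Total weld length L = 32 in.
Required throat t_e = P_u / (φ × 0.6 F_EXX × L) = 338 / (0.75 × 0.6 × 100 × 32) = 0.2347 in.
Required leg w = t_e / 0.707 = 0.332 in → use 3/8 in.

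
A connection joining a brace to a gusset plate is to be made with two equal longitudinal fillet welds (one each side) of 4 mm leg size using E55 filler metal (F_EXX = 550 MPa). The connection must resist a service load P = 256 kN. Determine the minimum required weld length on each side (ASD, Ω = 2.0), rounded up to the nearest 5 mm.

L = 275 mm on each side

Throat t_e = 0.707 × 4 = 2.828 mm.
r_n/Ω = (0.6 × 550 × 2.828) / 2.0 = 466.6 N/mm = 0.4666 kN/mm.
L_req = P / (r_n/Ω) = 256 / 0.4666 = 548.6 mm total.
Per side: 548.6 / 2 = 274.3 mm.
Round up → use L = 275 mm on each side.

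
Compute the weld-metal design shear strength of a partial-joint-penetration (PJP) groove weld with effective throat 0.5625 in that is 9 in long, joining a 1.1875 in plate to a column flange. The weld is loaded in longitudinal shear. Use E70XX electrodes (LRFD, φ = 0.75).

φR_n ≈ 159 kips

E70XX → F_EXX = 70 ksi.
Effective throat (given) t_e = 0.5625 in.
A_we = 0.5625 × 9 = 5.062 in².
F_nw = 0.6 F_EXX = 42 ksi.
φR_n = 0.75 × 42 × 5.062 = 159.5 kips.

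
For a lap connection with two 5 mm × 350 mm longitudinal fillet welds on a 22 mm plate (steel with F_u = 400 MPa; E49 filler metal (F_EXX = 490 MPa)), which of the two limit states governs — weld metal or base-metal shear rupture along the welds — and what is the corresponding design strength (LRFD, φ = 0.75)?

t_e = 0.707 × 5 = 3.535 mm; L = 700 mm.
Weld metal: φR_n = 0.75 × 0.6 × 490 × 3.535 × 700 × 10⁻³ = 545.6 kN.
Base metal (shear rupture): φR_n = 0.75 × 0.6 × 400 × 22 × 700 × 10⁻³ = 2772 kN.
Governing: weld metal.

φR_n ≈ 546 kN (weld metal governs)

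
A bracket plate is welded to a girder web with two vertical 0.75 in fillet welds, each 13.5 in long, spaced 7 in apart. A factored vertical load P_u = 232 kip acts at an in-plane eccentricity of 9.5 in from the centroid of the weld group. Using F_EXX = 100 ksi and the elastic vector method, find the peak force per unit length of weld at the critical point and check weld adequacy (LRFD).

Total weld length L_w = 27 in. Treat welds as unit-width lines.
Polar moment about centroid: J = 2[d³/12 + d(b/2)²] = 2[13.5³/12 + 13.5×3.5²] = 740.8 in³.
Direct shear f_v = P/L_w = 232 / 27 = 8.593 kip/in (vertical).
Torsion M = P·e = 232 × 9.5 = 2204 kip·in.
Critical point at (x, y) = (3.5, 6.75) from centroid. f_tx = M·y/J = 20.08 kip/in; f_ty = M·x/J = 10.41 kip/in.
Resultant f_max = √[f_tx² + (f_v + f_ty)²] = √[20.08² + (8.593 + 10.41)²] = 27.65 kip/in.
Capacity per unit length: φr_n = 0.75 × 0.6 × 100 × (0.707 × 0.75) = 23.86 kip/in.
27.65 > 23.86 → NOT adequate.

f_max ≈ 27.6 kip/in; NOT adequate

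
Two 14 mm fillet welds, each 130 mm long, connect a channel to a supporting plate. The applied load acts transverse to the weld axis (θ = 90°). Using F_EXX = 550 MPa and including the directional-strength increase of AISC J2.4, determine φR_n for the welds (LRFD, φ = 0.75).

t_e = 0.707 × 14 = 9.898 mm; A_we = 9.898 × 260 = 2573 mm².
Directional factor: 1.0 + 0.5 sin^1.5(90°) = 1.5.
F_nw = 0.6 × 550 × 1.5 = 495 MPa.
φR_n = 0.75 × 495 × 2573 × 10⁻³ = 955.4 kN.

φR_n ≈ 955 kN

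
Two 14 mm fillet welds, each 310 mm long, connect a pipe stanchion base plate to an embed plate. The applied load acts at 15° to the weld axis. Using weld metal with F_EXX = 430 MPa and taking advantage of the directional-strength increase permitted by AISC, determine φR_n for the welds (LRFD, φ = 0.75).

φR_n ≈ 1270 kN

t_e = 0.707 × 14 = 9.898 mm; A_we = 9.898 × 620 = 6137 mm².
Directional factor: 1.0 + 0.5 sin^1.5(15°) = 1.066.
F_nw = 0.6 × 430 × 1.066 = 275 MPa.
φR_n = 0.75 × 275 × 6137 × 10⁻³ = 1266 kN.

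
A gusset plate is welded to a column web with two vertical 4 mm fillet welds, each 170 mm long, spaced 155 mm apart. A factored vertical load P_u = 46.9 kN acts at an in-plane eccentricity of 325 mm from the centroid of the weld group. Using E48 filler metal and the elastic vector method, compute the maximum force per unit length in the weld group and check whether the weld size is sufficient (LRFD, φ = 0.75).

E48XX → F_EXX = 480 MPa.
Total weld length L_w = 340 mm. Treat welds as unit-width lines.
Polar moment about centroid: J = 2[d³/12 + d(b/2)²] = 2[170³/12 + 170×77.5²] = 2861000 mm³.
Direct shear f_v = P/L_w = 46.9×10³ / 340 = 137.9 N/mm (vertical).
Torsion M = P·e = 46.9×10³ × 325 = 15242000 N·mm.
Critical point at (x, y) = (77.5, 85) from centroid. f_tx = M·y/J = 452.9 N/mm; f_ty = M·x/J = 412.9 N/mm.
Resultant f_max = √[f_tx² + (f_v + f_ty)²] = √[452.9² + (137.9 + 412.9)²] = 713.1 N/mm.
Capacity per unit length: φr_n = 0.75 × 0.6 × 480 × (0.707 × 4) = 610.8 N/mm.
713.1 > 610.8 → NOT adequate.

f_max ≈ 713 N/mm; NOT adequate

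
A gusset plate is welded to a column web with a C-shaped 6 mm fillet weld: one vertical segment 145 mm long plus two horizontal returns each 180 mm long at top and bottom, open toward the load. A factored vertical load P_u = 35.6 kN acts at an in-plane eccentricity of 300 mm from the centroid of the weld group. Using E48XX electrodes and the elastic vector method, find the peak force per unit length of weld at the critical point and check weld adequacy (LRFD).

E48XX → F_EXX = 480 MPa.
Total weld length L_w = 505 mm. Treat welds as unit-width lines.
Centroid: x̄ = 2×180×90 / 505 = 64.16 mm from the vertical weld.
Polar moment about centroid: J = I_x + I_y = [145³/12 + 2×180×72.5²] + [145×64.16² + 2(180³/12 + 180×25.84²)] = 3956000 mm³.
Direct shear f_v = P/L_w = 35.6×10³ / 505 = 70.5 N/mm (vertical).
Torsion M = P·e = 35.6×10³ × 300 = 10680000 N·mm.
Critical point at (x, y) = (115.8, 72.5) from centroid. f_tx = M·y/J = 195.7 N/mm; f_ty = M·x/J = 312.8 N/mm.
Resultant f_max = √[f_tx² + (f_v + f_ty)²] = √[195.7² + (70.5 + 312.8)²] = 430.4 N/mm.
Capacity per unit length: φr_n = 0.75 × 0.6 × 480 × (0.707 × 6) = 916.3 N/mm.
430.4 ≤ 916.3 → adequate.

f_max ≈ 430 N/mm; adequate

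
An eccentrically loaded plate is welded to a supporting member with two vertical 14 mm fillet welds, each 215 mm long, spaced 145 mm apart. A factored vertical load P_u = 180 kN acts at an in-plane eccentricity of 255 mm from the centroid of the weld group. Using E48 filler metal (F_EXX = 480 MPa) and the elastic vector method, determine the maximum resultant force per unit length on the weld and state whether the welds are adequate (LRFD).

Total weld length L_w = 430 mm. Treat welds as unit-width lines.
Polar moment about centroid: J = 2[d³/12 + d(b/2)²] = 2[215³/12 + 215×72.5²] = 3917000 mm³.
Direct shear f_v = P/L_w = 180×10³ / 430 = 418.6 N/mm (vertical).
Torsion M = P·e = 180×10³ × 255 = 45900000 N·mm.
Critical point at (x, y) = (72.5, 107.5) from centroid. f_tx = M·y/J = 1260 N/mm; f_ty = M·x/J = 849.7 N/mm.
Resultant f_max = √[f_tx² + (f_v + f_ty)²] = √[1260² + (418.6 + 849.7)²] = 1788 N/mm.
Capacity per unit length: φr_n = 0.75 × 0.6 × 480 × (0.707 × 14) = 2138 N/mm.
1788 ≤ 2138 → adequate.

f_max ≈ 1790 N/mm; adequate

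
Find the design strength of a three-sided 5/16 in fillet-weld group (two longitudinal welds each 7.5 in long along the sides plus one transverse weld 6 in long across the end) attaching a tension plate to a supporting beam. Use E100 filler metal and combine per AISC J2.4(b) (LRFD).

E100XX → F_EXX = 100 ksi.
t_e = 0.707 × 0.3125 = 0.2209 in.
R_nwl = 0.6 × 100 × 0.2209 × 15 = 198.8 kips (longitudinal, 2 welds).
R_nwt = 0.6 × 100 × 0.2209 × 6 = 79.54 kips (transverse, base value).
(i) R_nwl + R_nwt = 278.4 kips; (ii) 0.85 R_nwl + 1.5 R_nwt = 288.3 kips.
R_n = max = 288.3 kips [governs: (ii)]; φR_n = 216.2 kips.

φR_n ≈ 216 kips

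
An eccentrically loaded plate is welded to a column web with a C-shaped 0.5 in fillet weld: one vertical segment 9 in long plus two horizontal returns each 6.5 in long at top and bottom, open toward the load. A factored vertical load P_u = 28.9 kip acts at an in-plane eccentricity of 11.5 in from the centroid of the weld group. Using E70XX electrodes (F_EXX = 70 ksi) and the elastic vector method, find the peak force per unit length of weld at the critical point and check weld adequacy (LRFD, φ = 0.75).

f_max ≈ 6.02 kip/in; adequate

Total weld length L_w = 22 in. Treat welds as unit-width lines.
Centroid: x̄ = 2×6.5×3.25 / 22 = 1.92 in from the vertical weld.
Polar moment about centroid: J = I_x + I_y = [9³/12 + 2×6.5×4.5²] + [9×1.92² + 2(6.5³/12 + 6.5×1.33²)] = 425.9 in³.
Direct shear f_v = P/L_w = 28.9 / 22 = 1.314 kip/in (vertical).
Torsion M = P·e = 28.9 × 11.5 = 332.35 kip·in.
Critical point at (x, y) = (4.58, 4.5) from centroid. f_tx = M·y/J = 3.511 kip/in; f_ty = M·x/J = 3.573 kip/in.
Resultant f_max = √[f_tx² + (f_v + f_ty)²] = √[3.511² + (1.314 + 3.573)²] = 6.018 kip/in.
Capacity per unit length: φr_n = 0.75 × 0.6 × 70 × (0.707 × 0.5) = 11.14 kip/in.
6.018 ≤ 11.14 → adequate.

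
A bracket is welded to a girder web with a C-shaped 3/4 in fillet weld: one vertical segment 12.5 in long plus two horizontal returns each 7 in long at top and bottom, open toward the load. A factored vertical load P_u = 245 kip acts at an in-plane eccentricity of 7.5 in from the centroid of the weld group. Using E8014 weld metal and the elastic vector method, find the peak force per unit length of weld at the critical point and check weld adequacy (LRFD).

f_max ≈ 24.5 kip/in; NOT adequate

E80XX → F_EXX = 80 ksi.
Total weld length L_w = 26.5 in. Treat welds as unit-width lines.
Centroid: x̄ = 2×7×3.5 / 26.5 = 1.849 in from the vertical weld.
Polar moment about centroid: J = I_x + I_y = [12.5³/12 + 2×7×6.25²] + [12.5×1.849² + 2(7³/12 + 7×1.651²)] = 847.7 in³.
Direct shear f_v = P/L_w = 245 / 26.5 = 9.245 kip/in (vertical).
Torsion M = P·e = 245 × 7.5 = 1837.5 kip·in.
Critical point at (x, y) = (5.151, 6.25) from centroid. f_tx = M·y/J = 13.55 kip/in; f_ty = M·x/J = 11.17 kip/in.
Resultant f_max = √[f_tx² + (f_v + f_ty)²] = √[13.55² + (9.245 + 11.17)²] = 24.5 kip/in.
Capacity per unit length: φr_n = 0.75 × 0.6 × 80 × (0.707 × 0.75) = 19.09 kip/in.
24.5 > 19.09 → NOT adequate.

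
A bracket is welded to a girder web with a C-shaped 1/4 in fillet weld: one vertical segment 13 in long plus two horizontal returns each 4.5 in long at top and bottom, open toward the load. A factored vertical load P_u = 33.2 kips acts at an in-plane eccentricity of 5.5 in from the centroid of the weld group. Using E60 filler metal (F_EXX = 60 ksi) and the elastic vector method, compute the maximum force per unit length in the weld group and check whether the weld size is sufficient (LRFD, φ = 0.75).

Total weld length L_w = 22 in. Treat welds as unit-width lines.
Centroid: x̄ = 2×4.5×2.25 / 22 = 0.9205 in from the vertical weld.
Polar moment about centroid: J = I_x + I_y = [13³/12 + 2×4.5×6.5²] + [13×0.9205² + 2(4.5³/12 + 4.5×1.33²)] = 605.4 in³.
Direct shear f_v = P/L_w = 33.2 / 22 = 1.509 kip/in (vertical).
Torsion M = P·e = 33.2 × 5.5 = 182.6 kip·in.
Critical point at (x, y) = (3.58, 6.5) from centroid. f_tx = M·y/J = 1.96 kip/in; f_ty = M·x/J = 1.08 kip/in.
Resultant f_max = √[f_tx² + (f_v + f_ty)²] = √[1.96² + (1.509 + 1.08)²] = 3.247 kip/in.
Capacity per unit length: φr_n = 0.75 × 0.6 × 60 × (0.707 × 0.25) = 4.772 kip/in.
3.247 ≤ 4.772 → adequate.

f_max ≈ 3.25 kip/in; adequate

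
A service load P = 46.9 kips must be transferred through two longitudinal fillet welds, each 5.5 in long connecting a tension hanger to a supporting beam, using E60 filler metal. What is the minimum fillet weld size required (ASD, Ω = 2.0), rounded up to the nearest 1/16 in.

w = 3/8 in

E60XX → F_EXX = 60 ksi.
Total weld length L = 11 in.
Required throat t_e = P × Ω / (0.6 F_EXX × L) = 46.9 × 2.0 / (0.6 × 60 × 11) = 0.2369 in.
Required leg w = t_e / 0.707 = 0.335 in → use 3/8 in.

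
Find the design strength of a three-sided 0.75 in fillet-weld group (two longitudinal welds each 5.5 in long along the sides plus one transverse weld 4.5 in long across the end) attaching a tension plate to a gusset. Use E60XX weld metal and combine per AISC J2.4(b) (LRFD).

φR_n ≈ 230 kips

E60XX → F_EXX = 60 ksi.
t_e = 0.707 × 0.75 = 0.5302 in.
R_nwl = 0.6 × 60 × 0.5302 × 11 = 210 kips (longitudinal, 2 welds).
R_nwt = 0.6 × 60 × 0.5302 × 4.5 = 85.9 kips (transverse, base value).
(i) R_nwl + R_nwt = 295.9 kips; (ii) 0.85 R_nwl + 1.5 R_nwt = 307.3 kips.
R_n = max = 307.3 kips [governs: (ii)]; φR_n = 230.5 kips.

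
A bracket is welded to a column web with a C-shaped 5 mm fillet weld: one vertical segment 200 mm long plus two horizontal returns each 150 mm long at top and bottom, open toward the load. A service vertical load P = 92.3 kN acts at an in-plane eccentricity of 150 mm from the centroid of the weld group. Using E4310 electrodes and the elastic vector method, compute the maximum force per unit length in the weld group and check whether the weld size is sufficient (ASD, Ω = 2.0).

f_max ≈ 558 N/mm; NOT adequate

E43XX → F_EXX = 430 MPa.
Total weld length L_w = 500 mm. Treat welds as unit-width lines.
Centroid: x̄ = 2×150×75 / 500 = 45 mm from the vertical weld.
Polar moment about centroid: J = I_x + I_y = [200³/12 + 2×150×100²] + [200×45² + 2(150³/12 + 150×30²)] = 4904000 mm³.
Direct shear f_v = P/L_w = 92.3×10³ / 500 = 184.6 N/mm (vertical).
Torsion M = P·e = 92.3×10³ × 150 = 13845000 N·mm.
Critical point at (x, y) = (105, 100) from centroid. f_tx = M·y/J = 282.3 N/mm; f_ty = M·x/J = 296.4 N/mm.
Resultant f_max = √[f_tx² + (f_v + f_ty)²] = √[282.3² + (184.6 + 296.4)²] = 557.8 N/mm.
Capacity per unit length: r_n/Ω = (1/2.0) × 0.6 × 430 × (0.707 × 5) = 456 N/mm.
557.8 > 456 → NOT adequate.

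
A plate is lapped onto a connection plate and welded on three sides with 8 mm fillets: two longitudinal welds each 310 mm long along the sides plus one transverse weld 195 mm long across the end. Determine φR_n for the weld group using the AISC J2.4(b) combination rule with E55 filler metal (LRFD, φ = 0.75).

φR_n ≈ 1150 kN

E55XX → F_EXX = 550 MPa.
t_e = 0.707 × 8 = 5.656 mm.
R_nwl = 0.6 × 550 × 5.656 × 620 × 10⁻³ = 1157 kN (longitudinal, 2 welds).
R_nwt = 0.6 × 550 × 5.656 × 195 × 10⁻³ = 364 kN (transverse, base value).
(i) R_nwl + R_nwt = 1521 kN; (ii) 0.85 R_nwl + 1.5 R_nwt = 1530 kN.
R_n = max = 1530 kN [governs: (ii)]; φR_n = 1147 kN.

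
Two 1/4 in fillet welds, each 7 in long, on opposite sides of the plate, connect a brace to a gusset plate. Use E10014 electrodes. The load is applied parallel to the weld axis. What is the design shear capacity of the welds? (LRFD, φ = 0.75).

E100XX → F_EXX = 100 ksi.
Effective throat t_e = 0.707 × 0.25 = 0.1767 in.
Total length L = 14 in; A_we = 0.1767 × 14 = 2.474 in².
F_nw = 0.6 F_EXX = 0.6 × 100 = 60 ksi.
φR_n = 0.75 × 60 × 2.474 = 111.4 kips.

φR_n ≈ 111 kips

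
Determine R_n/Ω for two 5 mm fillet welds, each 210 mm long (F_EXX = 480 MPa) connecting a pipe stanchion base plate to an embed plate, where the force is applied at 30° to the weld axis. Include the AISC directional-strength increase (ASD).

R_n/Ω ≈ 252 kN

t_e = 0.707 × 5 = 3.535 mm; A_we = 3.535 × 420 = 1485 mm².
Directional factor: 1.0 + 0.5 sin^1.5(30°) = 1.177.
F_nw = 0.6 × 480 × 1.177 = 338.9 MPa.
R_n/Ω = (338.9 × 1485) / 2.0 × 10⁻³ = 251.6 kN.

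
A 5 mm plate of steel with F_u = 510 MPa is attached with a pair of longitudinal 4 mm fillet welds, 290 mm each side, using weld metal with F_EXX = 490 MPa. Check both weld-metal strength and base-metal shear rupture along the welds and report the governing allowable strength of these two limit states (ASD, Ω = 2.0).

R_n/Ω ≈ 241 kN (weld metal governs)

t_e = 0.707 × 4 = 2.828 mm; L = 580 mm.
Weld metal: R_n/Ω = (1/2.0) × 0.6 × 490 × 2.828 × 580 × 10⁻³ = 241.1 kN.
Base metal (shear rupture): R_n/Ω = (1/2.0) × 0.6 × 510 × 5 × 580 × 10⁻³ = 443.7 kN.
Governing: weld metal.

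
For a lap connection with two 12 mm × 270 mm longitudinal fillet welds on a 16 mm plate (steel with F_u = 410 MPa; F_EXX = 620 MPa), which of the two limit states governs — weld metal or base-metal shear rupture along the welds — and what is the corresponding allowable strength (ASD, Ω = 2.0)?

t_e = 0.707 × 12 = 8.484 mm; L = 540 mm.
Weld metal: R_n/Ω = (1/2.0) × 0.6 × 620 × 8.484 × 540 × 10⁻³ = 852.1 kN.
Base metal (shear rupture): R_n/Ω = (1/2.0) × 0.6 × 410 × 16 × 540 × 10⁻³ = 1063 kN.
Governing: weld metal.

R_n/Ω ≈ 852 kN (weld metal governs)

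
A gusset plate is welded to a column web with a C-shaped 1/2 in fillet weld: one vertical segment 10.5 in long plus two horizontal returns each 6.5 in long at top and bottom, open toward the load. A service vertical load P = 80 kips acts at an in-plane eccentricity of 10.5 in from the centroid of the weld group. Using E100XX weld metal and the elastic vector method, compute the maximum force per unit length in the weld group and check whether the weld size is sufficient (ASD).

E100XX → F_EXX = 100 ksi.
Total weld length L_w = 23.5 in. Treat welds as unit-width lines.
Centroid: x̄ = 2×6.5×3.25 / 23.5 = 1.798 in from the vertical weld.
Polar moment about centroid: J = I_x + I_y = [10.5³/12 + 2×6.5×5.25²] + [10.5×1.798² + 2(6.5³/12 + 6.5×1.452²)] = 561.9 in³.
Direct shear f_v = P/L_w = 80 / 23.5 = 3.404 kip/in (vertical).
Torsion M = P·e = 80 × 10.5 = 840 kip·in.
Critical point at (x, y) = (4.702, 5.25) from centroid. f_tx = M·y/J = 7.848 kip/in; f_ty = M·x/J = 7.029 kip/in.
Resultant f_max = √[f_tx² + (f_v + f_ty)²] = √[7.848² + (3.404 + 7.029)²] = 13.06 kip/in.
Capacity per unit length: r_n/Ω = (1/2.0) × 0.6 × 100 × (0.707 × 0.5) = 10.6 kip/in.
13.06 > 10.6 → NOT adequate.

f_max ≈ 13.1 kip/in; NOT adequate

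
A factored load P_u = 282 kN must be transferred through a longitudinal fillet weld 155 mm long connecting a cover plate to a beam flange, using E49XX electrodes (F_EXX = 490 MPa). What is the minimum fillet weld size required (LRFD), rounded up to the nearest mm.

w = 12 mm

Total weld length L = 155 mm.
Required throat t_e = P_u / (φ × 0.6 F_EXX × L) = 282 / (0.75 × 0.6 × 490 × 155 × 10⁻³) = 8.251 mm.
Required leg w = t_e / 0.707 = 11.67 mm → use 12 mm.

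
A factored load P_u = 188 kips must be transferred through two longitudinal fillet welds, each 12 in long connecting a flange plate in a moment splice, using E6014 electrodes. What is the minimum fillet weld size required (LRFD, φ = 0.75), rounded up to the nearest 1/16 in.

E60XX → F_EXX = 60 ksi.
Total weld length L = 24 in.
Required throat t_e = P_u / (φ × 0.6 F_EXX × L) = 188 / (0.75 × 0.6 × 60 × 24) = 0.2901 in.
Required leg w = t_e / 0.707 = 0.4104 in → use 7/16 in.

w = 7/16 in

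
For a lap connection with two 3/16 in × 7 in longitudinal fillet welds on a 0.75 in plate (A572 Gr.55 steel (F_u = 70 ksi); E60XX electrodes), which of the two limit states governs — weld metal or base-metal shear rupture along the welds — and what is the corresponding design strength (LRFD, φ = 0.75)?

E60XX → F_EXX = 60 ksi.
t_e = 0.707 × 0.1875 = 0.1326 in; L = 14 in.
Weld metal: φR_n = 0.75 × 0.6 × 60 × 0.1326 × 14 = 50.11 kip.
Base metal (shear rupture): φR_n = 0.75 × 0.6 × 70 × 0.75 × 14 = 330.8 kip.
Governing: weld metal.

φR_n ≈ 50.1 kip (weld metal governs)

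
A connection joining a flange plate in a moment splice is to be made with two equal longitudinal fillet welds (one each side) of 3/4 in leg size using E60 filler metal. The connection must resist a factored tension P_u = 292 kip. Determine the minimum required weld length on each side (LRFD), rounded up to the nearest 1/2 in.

E60XX → F_EXX = 60 ksi.
Throat t_e = 0.707 × 0.75 = 0.5302 in.
φr_n = 0.75 × 0.6 × 60 × 0.5302 = 14.32 kip/in.
L_req = P_u / φr_n = 292 / 14.32 = 20.4 in total.
Per side: 20.4 / 2 = 10.2 in.
Round up → use L = 10.5 in on each side.

L = 10.5 in on each side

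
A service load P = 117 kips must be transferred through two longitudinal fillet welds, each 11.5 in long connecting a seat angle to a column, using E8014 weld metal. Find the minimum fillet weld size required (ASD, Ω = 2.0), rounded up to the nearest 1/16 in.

E80XX → F_EXX = 80 ksi.
Total weld length L = 23 in.
Required throat t_e = P × Ω / (0.6 F_EXX × L) = 117 × 2.0 / (0.6 × 80 × 23) = 0.212 in.
Required leg w = t_e / 0.707 = 0.2998 in → use 5/16 in.

w = 5/16 in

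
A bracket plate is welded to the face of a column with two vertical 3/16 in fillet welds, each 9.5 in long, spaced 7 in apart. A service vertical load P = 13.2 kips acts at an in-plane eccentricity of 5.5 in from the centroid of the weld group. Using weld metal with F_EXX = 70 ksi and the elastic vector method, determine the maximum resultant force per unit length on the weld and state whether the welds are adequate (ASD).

Total weld length L_w = 19 in. Treat welds as unit-width lines.
Polar moment about centroid: J = 2[d³/12 + d(b/2)²] = 2[9.5³/12 + 9.5×3.5²] = 375.6 in³.
Direct shear f_v = P/L_w = 13.2 / 19 = 0.6947 kip/in (vertical).
Torsion M = P·e = 13.2 × 5.5 = 72.6 kip·in.
Critical point at (x, y) = (3.5, 4.75) from centroid. f_tx = M·y/J = 0.918 kip/in; f_ty = M·x/J = 0.6764 kip/in.
Resultant f_max = √[f_tx² + (f_v + f_ty)²] = √[0.918² + (0.6947 + 0.6764)²] = 1.65 kip/in.
Capacity per unit length: r_n/Ω = (1/2.0) × 0.6 × 70 × (0.707 × 0.1875) = 2.784 kip/in.
1.65 ≤ 2.784 → adequate.

f_max ≈ 1.65 kip/in; adequate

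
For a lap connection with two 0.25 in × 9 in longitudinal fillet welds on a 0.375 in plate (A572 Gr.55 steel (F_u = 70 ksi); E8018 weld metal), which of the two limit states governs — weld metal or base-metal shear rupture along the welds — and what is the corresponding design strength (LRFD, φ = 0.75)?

E80XX → F_EXX = 80 ksi.
t_e = 0.707 × 0.25 = 0.1767 in; L = 18 in.
Weld metal: φR_n = 0.75 × 0.6 × 80 × 0.1767 × 18 = 114.5 kip.
Base metal (shear rupture): φR_n = 0.75 × 0.6 × 70 × 0.375 × 18 = 212.6 kip.
Governing: weld metal.

φR_n ≈ 115 kip (weld metal governs)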